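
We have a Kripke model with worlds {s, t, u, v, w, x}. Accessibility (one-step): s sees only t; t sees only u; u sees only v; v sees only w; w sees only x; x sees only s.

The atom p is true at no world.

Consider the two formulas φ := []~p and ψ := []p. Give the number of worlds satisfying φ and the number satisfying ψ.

6 and 0

For []~p:
s: successors {t}; ~p there: t:T. ✓
t: successors {u}; ~p there: u:T. ✓
u: successors {v}; ~p there: v:T. ✓
v: successors {w}; ~p there: w:T. ✓
w: successors {x}; ~p there: x:T. ✓
x: successors {s}; ~p there: s:T. ✓
— 6 worlds.
For []p:
s: successors {t}; p there: t:F. ✗
t: successors {u}; p there: u:F. ✗
u: successors {v}; p there: v:F. ✗
v: successors {w}; p there: w:F. ✗
w: successors {x}; p there: x:F. ✗
x: successors {s}; p there: s:F. ✗
— 0 worlds.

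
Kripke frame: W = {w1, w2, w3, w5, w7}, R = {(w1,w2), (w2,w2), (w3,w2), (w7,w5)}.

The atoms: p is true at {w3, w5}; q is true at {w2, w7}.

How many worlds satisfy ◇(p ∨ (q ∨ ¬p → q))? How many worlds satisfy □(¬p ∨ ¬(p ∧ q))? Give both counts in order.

For ◇(p ∨ (q ∨ ¬p → q)):
w1: successors {w2}; p ∨ (q ∨ ¬p → q) there: w2:T. ✓
w2: successors {w2}; p ∨ (q ∨ ¬p → q) there: w2:T. ✓
w3: successors {w2}; p ∨ (q ∨ ¬p → q) there: w2:T. ✓
w5: no successors, so ◇(p ∨ (q ∨ ¬p → q)) fails. ✗
w7: successors {w5}; p ∨ (q ∨ ¬p → q) there: w5:T. ✓
— 4 worlds.
For □(¬p ∨ ¬(p ∧ q)):
w1: successors {w2}; ¬p ∨ ¬(p ∧ q) there: w2:T. ✓
w2: successors {w2}; ¬p ∨ ¬(p ∧ q) there: w2:T. ✓
w3: successors {w2}; ¬p ∨ ¬(p ∧ q) there: w2:T. ✓
w5: no successors, so □(¬p ∨ ¬(p ∧ q)) holds vacuously. ✓
w7: successors {w5}; ¬p ∨ ¬(p ∧ q) there: w5:T. ✓
— 5 worlds.

4 and 5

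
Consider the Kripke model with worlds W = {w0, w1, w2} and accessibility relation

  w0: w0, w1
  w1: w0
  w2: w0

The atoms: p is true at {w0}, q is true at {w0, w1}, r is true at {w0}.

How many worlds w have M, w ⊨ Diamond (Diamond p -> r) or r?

w0: Diamond (Diamond p -> r) is T, r is T. ✓
w1: Diamond (Diamond p -> r) is T, r is F. ✓
w2: Diamond (Diamond p -> r) is T, r is F. ✓
Satisfying worlds: {w0, w1, w2}.

3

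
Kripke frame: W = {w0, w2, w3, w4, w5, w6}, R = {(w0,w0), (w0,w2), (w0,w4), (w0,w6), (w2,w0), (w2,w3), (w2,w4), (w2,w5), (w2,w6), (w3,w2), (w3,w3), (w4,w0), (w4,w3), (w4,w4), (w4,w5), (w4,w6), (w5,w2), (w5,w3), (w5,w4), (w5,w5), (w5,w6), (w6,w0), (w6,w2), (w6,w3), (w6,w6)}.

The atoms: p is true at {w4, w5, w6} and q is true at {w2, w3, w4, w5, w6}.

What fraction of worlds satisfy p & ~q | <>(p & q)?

5/6

w0: p & ~q is F, <>(p & q) is T. ✓
w2: p & ~q is F, <>(p & q) is T. ✓
w3: p & ~q is F, <>(p & q) is F. ✗
w4: p & ~q is F, <>(p & q) is T. ✓
w5: p & ~q is F, <>(p & q) is T. ✓
w6: p & ~q is F, <>(p & q) is T. ✓
That's 5 of 6 worlds, so 5/6.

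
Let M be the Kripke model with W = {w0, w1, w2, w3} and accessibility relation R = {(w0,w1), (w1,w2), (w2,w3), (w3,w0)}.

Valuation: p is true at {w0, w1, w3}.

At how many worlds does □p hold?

3

w0: successors {w1}; p there: w1:T. ✓
w1: successors {w2}; p there: w2:F. ✗
w2: successors {w3}; p there: w3:T. ✓
w3: successors {w0}; p there: w0:T. ✓
Satisfying worlds: {w0, w2, w3}.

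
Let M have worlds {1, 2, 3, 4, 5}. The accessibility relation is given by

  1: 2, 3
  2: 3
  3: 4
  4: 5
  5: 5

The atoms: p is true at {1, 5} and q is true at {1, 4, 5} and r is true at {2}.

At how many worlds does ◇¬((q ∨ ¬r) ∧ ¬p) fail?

2

1: successors {2, 3}; ¬((q ∨ ¬r) ∧ ¬p) there: 2:T, 3:F. ✓
2: successors {3}; ¬((q ∨ ¬r) ∧ ¬p) there: 3:F. ✗
3: successors {4}; ¬((q ∨ ¬r) ∧ ¬p) there: 4:F. ✗
4: successors {5}; ¬((q ∨ ¬r) ∧ ¬p) there: 5:T. ✓
5: successors {5}; ¬((q ∨ ¬r) ∧ ¬p) there: 5:T. ✓
Satisfying worlds: {1, 4, 5}.
So ◇¬((q ∨ ¬r) ∧ ¬p) fails at the other 2 worlds.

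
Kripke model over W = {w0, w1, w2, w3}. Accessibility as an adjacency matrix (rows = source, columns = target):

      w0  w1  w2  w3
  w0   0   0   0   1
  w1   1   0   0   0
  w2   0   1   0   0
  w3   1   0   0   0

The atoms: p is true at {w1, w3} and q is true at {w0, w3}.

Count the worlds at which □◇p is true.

w0: successors {w3}; ◇p there: w3:F. ✗
w1: successors {w0}; ◇p there: w0:T. ✓
w2: successors {w1}; ◇p there: w1:F. ✗
w3: successors {w0}; ◇p there: w0:T. ✓
Satisfying worlds: {w1, w3}.

2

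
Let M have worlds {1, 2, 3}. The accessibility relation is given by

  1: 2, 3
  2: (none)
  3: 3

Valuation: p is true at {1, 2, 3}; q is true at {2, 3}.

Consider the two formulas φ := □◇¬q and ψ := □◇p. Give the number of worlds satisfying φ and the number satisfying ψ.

1 and 2

For □◇¬q:
1: successors {2, 3}; ◇¬q there: 2:F, 3:F. ✗
2: no successors, so □◇¬q holds vacuously. ✓
3: successors {3}; ◇¬q there: 3:F. ✗
— 1 world.
For □◇p:
1: successors {2, 3}; ◇p there: 2:F, 3:T. ✗
2: no successors, so □◇p holds vacuously. ✓
3: successors {3}; ◇p there: 3:T. ✓
— 2 worlds.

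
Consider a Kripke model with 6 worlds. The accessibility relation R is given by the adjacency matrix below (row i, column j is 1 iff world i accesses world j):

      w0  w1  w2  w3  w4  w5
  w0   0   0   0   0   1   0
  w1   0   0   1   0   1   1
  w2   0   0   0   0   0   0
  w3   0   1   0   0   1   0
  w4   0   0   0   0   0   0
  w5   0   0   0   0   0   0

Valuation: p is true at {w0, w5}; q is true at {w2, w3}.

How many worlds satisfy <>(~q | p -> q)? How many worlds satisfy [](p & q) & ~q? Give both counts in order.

For <>(~q | p -> q):
w0: successors {w4}; ~q | p -> q there: w4:F. ✗
w1: successors {w2, w4, w5}; ~q | p -> q there: w2:T, w4:F, w5:F. ✓
w2: no successors, so <>(~q | p -> q) fails. ✗
w3: successors {w1, w4}; ~q | p -> q there: w1:F, w4:F. ✗
w4: no successors, so <>(~q | p -> q) fails. ✗
w5: no successors, so <>(~q | p -> q) fails. ✗
— 1 world.
For [](p & q) & ~q:
w0: [](p & q) is F, ~q is T. ✗
w1: [](p & q) is F, ~q is T. ✗
w2: [](p & q) is T, ~q is F. ✗
w3: [](p & q) is F, ~q is F. ✗
w4: [](p & q) is T, ~q is T. ✓
w5: [](p & q) is T, ~q is T. ✓
— 2 worlds.

1 and 2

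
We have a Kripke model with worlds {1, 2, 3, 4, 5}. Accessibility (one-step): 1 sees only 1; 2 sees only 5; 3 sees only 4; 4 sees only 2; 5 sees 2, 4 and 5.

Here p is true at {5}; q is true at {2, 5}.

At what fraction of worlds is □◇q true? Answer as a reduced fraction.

1: successors {1}; ◇q there: 1:F. ✗
2: successors {5}; ◇q there: 5:T. ✓
3: successors {4}; ◇q there: 4:T. ✓
4: successors {2}; ◇q there: 2:T. ✓
5: successors {2, 4, 5}; ◇q there: 2:T, 4:T, 5:T. ✓
That's 4 of 5 worlds, so 4/5.

4/5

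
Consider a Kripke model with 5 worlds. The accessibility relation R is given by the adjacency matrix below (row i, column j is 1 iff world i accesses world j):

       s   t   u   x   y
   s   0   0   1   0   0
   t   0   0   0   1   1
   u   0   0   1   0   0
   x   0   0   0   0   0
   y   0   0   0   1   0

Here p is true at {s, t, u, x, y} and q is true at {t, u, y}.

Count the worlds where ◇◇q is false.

3

s: successors {u}; ◇q there: u:T. ✓
t: successors {x, y}; ◇q there: x:F, y:F. ✗
u: successors {u}; ◇q there: u:T. ✓
x: no successors, so ◇◇q fails. ✗
y: successors {x}; ◇q there: x:F. ✗
Satisfying worlds: {s, u}.
So ◇◇q fails at the other 3 worlds.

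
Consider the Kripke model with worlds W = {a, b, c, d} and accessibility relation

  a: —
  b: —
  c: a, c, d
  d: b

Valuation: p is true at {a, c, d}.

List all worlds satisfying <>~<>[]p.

a: no successors, so <>~<>[]p fails. ✗
b: no successors, so <>~<>[]p fails. ✗
c: successors {a, c, d}; ~<>[]p there: a:T, c:F, d:F. ✓
d: successors {b}; ~<>[]p there: b:T. ✓

{c, d}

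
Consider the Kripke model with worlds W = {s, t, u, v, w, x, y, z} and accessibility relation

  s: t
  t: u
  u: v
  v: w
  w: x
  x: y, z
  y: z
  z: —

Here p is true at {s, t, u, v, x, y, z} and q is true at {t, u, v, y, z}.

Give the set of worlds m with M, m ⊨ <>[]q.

{s, t, w, x, y}

s: successors {t}; []q there: t:T. ✓
t: successors {u}; []q there: u:T. ✓
u: successors {v}; []q there: v:F. ✗
v: successors {w}; []q there: w:F. ✗
w: successors {x}; []q there: x:T. ✓
x: successors {y, z}; []q there: y:T, z:T. ✓
y: successors {z}; []q there: z:T. ✓
z: no successors, so <>[]q fails. ✗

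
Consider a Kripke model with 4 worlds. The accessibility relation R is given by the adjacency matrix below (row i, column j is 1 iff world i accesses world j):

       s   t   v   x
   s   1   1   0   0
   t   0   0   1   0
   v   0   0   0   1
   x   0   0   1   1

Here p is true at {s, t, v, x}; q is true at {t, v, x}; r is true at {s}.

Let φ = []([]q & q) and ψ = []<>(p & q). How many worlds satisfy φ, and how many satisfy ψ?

3 and 4

For []([]q & q):
s: successors {s, t}; []q & q there: s:F, t:T. ✗
t: successors {v}; []q & q there: v:T. ✓
v: successors {x}; []q & q there: x:T. ✓
x: successors {v, x}; []q & q there: v:T, x:T. ✓
— 3 worlds.
For []<>(p & q):
s: successors {s, t}; <>(p & q) there: s:T, t:T. ✓
t: successors {v}; <>(p & q) there: v:T. ✓
v: successors {x}; <>(p & q) there: x:T. ✓
x: successors {v, x}; <>(p & q) there: v:T, x:T. ✓
— 4 worlds.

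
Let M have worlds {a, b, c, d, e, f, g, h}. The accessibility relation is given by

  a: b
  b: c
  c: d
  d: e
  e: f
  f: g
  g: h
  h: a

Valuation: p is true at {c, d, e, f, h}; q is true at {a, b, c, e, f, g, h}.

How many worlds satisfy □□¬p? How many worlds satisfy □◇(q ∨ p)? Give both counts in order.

For □□¬p:
a: successors {b}; □¬p there: b:F. ✗
b: successors {c}; □¬p there: c:F. ✗
c: successors {d}; □¬p there: d:F. ✗
d: successors {e}; □¬p there: e:F. ✗
e: successors {f}; □¬p there: f:T. ✓
f: successors {g}; □¬p there: g:F. ✗
g: successors {h}; □¬p there: h:T. ✓
h: successors {a}; □¬p there: a:T. ✓
— 3 worlds.
For □◇(q ∨ p):
a: successors {b}; ◇(q ∨ p) there: b:T. ✓
b: successors {c}; ◇(q ∨ p) there: c:T. ✓
c: successors {d}; ◇(q ∨ p) there: d:T. ✓
d: successors {e}; ◇(q ∨ p) there: e:T. ✓
e: successors {f}; ◇(q ∨ p) there: f:T. ✓
f: successors {g}; ◇(q ∨ p) there: g:T. ✓
g: successors {h}; ◇(q ∨ p) there: h:T. ✓
h: successors {a}; ◇(q ∨ p) there: a:T. ✓
— 8 worlds.

3 and 8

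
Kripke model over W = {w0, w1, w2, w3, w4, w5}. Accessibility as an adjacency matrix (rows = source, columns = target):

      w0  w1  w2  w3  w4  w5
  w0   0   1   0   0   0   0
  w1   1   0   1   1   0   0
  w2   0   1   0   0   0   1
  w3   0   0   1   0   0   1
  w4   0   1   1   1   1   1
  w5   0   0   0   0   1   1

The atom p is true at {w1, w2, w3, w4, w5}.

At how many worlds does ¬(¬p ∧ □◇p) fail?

w0: ¬p ∧ □◇p is T. ✗
w1: ¬p ∧ □◇p is F. ✓
w2: ¬p ∧ □◇p is F. ✓
w3: ¬p ∧ □◇p is F. ✓
w4: ¬p ∧ □◇p is F. ✓
w5: ¬p ∧ □◇p is F. ✓
Satisfying worlds: {w1, w2, w3, w4, w5}.
So ¬(¬p ∧ □◇p) fails at the other 1 world.

1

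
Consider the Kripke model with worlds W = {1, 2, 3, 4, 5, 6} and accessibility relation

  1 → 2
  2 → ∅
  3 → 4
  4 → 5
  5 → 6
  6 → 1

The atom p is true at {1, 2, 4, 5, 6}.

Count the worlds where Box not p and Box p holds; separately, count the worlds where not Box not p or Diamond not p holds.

1 and 5

For Box not p and Box p:
1: Box not p is F, Box p is T. ✗
2: Box not p is T, Box p is T. ✓
3: Box not p is F, Box p is T. ✗
4: Box not p is F, Box p is T. ✗
5: Box not p is F, Box p is T. ✗
6: Box not p is F, Box p is T. ✗
— 1 world.
For not Box not p or Diamond not p:
1: not Box not p is T, Diamond not p is F. ✓
2: not Box not p is F, Diamond not p is F. ✗
3: not Box not p is T, Diamond not p is F. ✓
4: not Box not p is T, Diamond not p is F. ✓
5: not Box not p is T, Diamond not p is F. ✓
6: not Box not p is T, Diamond not p is F. ✓
— 5 worlds.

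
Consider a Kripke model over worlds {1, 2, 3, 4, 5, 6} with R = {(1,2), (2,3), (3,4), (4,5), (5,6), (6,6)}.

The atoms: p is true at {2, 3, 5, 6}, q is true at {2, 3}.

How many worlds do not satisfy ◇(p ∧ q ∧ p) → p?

1: ◇(p ∧ q ∧ p) is T, p is F. ✗
2: ◇(p ∧ q ∧ p) is T, p is T. ✓
3: ◇(p ∧ q ∧ p) is F, p is T. ✓
4: ◇(p ∧ q ∧ p) is F, p is F. ✓
5: ◇(p ∧ q ∧ p) is F, p is T. ✓
6: ◇(p ∧ q ∧ p) is F, p is T. ✓
Satisfying worlds: {2, 3, 4, 5, 6}.
So ◇(p ∧ q ∧ p) → p fails at the other 1 world.

1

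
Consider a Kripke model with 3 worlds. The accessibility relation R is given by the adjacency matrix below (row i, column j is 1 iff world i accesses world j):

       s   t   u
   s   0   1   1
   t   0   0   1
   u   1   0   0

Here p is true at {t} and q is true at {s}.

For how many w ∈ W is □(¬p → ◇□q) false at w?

s: successors {t, u}; ¬p → ◇□q there: t:T, u:F. ✗
t: successors {u}; ¬p → ◇□q there: u:F. ✗
u: successors {s}; ¬p → ◇□q there: s:T. ✓
Satisfying worlds: {u}.
So □(¬p → ◇□q) fails at the other 2 worlds.

2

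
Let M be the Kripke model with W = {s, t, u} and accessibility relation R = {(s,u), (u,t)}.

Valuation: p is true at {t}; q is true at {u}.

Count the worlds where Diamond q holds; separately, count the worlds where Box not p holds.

For Diamond q:
s: successors {u}; q there: u:T. ✓
t: no successors, so Diamond q fails. ✗
u: successors {t}; q there: t:F. ✗
— 1 world.
For Box not p:
s: successors {u}; not p there: u:T. ✓
t: no successors, so Box not p holds vacuously. ✓
u: successors {t}; not p there: t:F. ✗
— 2 worlds.

1 and 2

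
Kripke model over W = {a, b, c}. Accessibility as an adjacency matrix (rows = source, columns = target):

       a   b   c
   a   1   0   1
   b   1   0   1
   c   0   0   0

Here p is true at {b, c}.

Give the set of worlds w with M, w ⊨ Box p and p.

a: Box p is F, p is F. ✗
b: Box p is F, p is T. ✗
c: Box p is T, p is T. ✓

{c}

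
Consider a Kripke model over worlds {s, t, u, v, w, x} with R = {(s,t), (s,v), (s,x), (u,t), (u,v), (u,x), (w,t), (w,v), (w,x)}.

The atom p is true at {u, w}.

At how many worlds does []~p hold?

s: successors {t, v, x}; ~p there: t:T, v:T, x:T. ✓
t: no successors, so []~p holds vacuously. ✓
u: successors {t, v, x}; ~p there: t:T, v:T, x:T. ✓
v: no successors, so []~p holds vacuously. ✓
w: successors {t, v, x}; ~p there: t:T, v:T, x:T. ✓
x: no successors, so []~p holds vacuously. ✓
Satisfying worlds: {s, t, u, v, w, x}.

6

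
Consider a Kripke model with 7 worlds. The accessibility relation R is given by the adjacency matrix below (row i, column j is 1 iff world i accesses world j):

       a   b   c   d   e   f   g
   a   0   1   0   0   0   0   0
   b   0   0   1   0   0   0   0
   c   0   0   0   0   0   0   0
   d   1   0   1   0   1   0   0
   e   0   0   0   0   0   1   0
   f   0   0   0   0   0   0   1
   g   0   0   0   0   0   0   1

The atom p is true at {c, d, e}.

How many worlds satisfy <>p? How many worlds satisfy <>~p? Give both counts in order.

For <>p:
a: successors {b}; p there: b:F. ✗
b: successors {c}; p there: c:T. ✓
c: no successors, so <>p fails. ✗
d: successors {a, c, e}; p there: a:F, c:T, e:T. ✓
e: successors {f}; p there: f:F. ✗
f: successors {g}; p there: g:F. ✗
g: successors {g}; p there: g:F. ✗
— 2 worlds.
For <>~p:
a: successors {b}; ~p there: b:T. ✓
b: successors {c}; ~p there: c:F. ✗
c: no successors, so <>~p fails. ✗
d: successors {a, c, e}; ~p there: a:T, c:F, e:F. ✓
e: successors {f}; ~p there: f:T. ✓
f: successors {g}; ~p there: g:T. ✓
g: successors {g}; ~p there: g:T. ✓
— 5 worlds.

2 and 5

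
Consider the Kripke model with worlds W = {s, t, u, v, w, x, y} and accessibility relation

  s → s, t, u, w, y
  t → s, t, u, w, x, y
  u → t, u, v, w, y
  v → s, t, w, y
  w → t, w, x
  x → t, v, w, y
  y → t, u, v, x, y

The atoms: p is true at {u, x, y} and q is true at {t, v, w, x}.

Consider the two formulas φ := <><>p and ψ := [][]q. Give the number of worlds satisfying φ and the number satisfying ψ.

7 and 0

For <><>p:
s: successors {s, t, u, w, y}; <>p there: s:T, t:T, u:T, w:T, y:T. ✓
t: successors {s, t, u, w, x, y}; <>p there: s:T, t:T, u:T, w:T, x:T, y:T. ✓
u: successors {t, u, v, w, y}; <>p there: t:T, u:T, v:T, w:T, y:T. ✓
v: successors {s, t, w, y}; <>p there: s:T, t:T, w:T, y:T. ✓
w: successors {t, w, x}; <>p there: t:T, w:T, x:T. ✓
x: successors {t, v, w, y}; <>p there: t:T, v:T, w:T, y:T. ✓
y: successors {t, u, v, x, y}; <>p there: t:T, u:T, v:T, x:T, y:T. ✓
— 7 worlds.
For [][]q:
s: successors {s, t, u, w, y}; []q there: s:F, t:F, u:F, w:T, y:F. ✗
t: successors {s, t, u, w, x, y}; []q there: s:F, t:F, u:F, w:T, x:F, y:F. ✗
u: successors {t, u, v, w, y}; []q there: t:F, u:F, v:F, w:T, y:F. ✗
v: successors {s, t, w, y}; []q there: s:F, t:F, w:T, y:F. ✗
w: successors {t, w, x}; []q there: t:F, w:T, x:F. ✗
x: successors {t, v, w, y}; []q there: t:F, v:F, w:T, y:F. ✗
y: successors {t, u, v, x, y}; []q there: t:F, u:F, v:F, x:F, y:F. ✗
— 0 worlds.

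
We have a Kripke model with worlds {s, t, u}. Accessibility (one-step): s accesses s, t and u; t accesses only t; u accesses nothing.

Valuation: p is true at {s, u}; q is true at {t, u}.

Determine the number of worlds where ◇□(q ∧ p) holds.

s: successors {s, t, u}; □(q ∧ p) there: s:F, t:F, u:T. ✓
t: successors {t}; □(q ∧ p) there: t:F. ✗
u: no successors, so ◇□(q ∧ p) fails. ✗
Satisfying worlds: {s}.

1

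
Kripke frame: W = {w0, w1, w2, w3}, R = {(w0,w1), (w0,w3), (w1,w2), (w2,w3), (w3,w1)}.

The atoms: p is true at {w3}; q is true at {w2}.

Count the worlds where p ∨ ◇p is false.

w0: p is F, ◇p is T. ✓
w1: p is F, ◇p is F. ✗
w2: p is F, ◇p is T. ✓
w3: p is T, ◇p is F. ✓
Satisfying worlds: {w0, w2, w3}.
So p ∨ ◇p fails at the other 1 world.

1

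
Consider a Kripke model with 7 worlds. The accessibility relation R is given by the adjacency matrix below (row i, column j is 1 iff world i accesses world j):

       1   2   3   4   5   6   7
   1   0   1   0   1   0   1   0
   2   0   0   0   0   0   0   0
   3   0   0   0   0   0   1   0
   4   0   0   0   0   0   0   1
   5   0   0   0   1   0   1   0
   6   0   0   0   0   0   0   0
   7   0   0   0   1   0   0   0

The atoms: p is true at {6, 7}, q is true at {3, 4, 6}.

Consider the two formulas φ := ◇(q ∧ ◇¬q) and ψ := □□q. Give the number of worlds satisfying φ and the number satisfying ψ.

3 and 4

For ◇(q ∧ ◇¬q):
1: successors {2, 4, 6}; q ∧ ◇¬q there: 2:F, 4:T, 6:F. ✓
2: no successors, so ◇(q ∧ ◇¬q) fails. ✗
3: successors {6}; q ∧ ◇¬q there: 6:F. ✗
4: successors {7}; q ∧ ◇¬q there: 7:F. ✗
5: successors {4, 6}; q ∧ ◇¬q there: 4:T, 6:F. ✓
6: no successors, so ◇(q ∧ ◇¬q) fails. ✗
7: successors {4}; q ∧ ◇¬q there: 4:T. ✓
— 3 worlds.
For □□q:
1: successors {2, 4, 6}; □q there: 2:T, 4:F, 6:T. ✗
2: no successors, so □□q holds vacuously. ✓
3: successors {6}; □q there: 6:T. ✓
4: successors {7}; □q there: 7:T. ✓
5: successors {4, 6}; □q there: 4:F, 6:T. ✗
6: no successors, so □□q holds vacuously. ✓
7: successors {4}; □q there: 4:F. ✗
— 4 worlds.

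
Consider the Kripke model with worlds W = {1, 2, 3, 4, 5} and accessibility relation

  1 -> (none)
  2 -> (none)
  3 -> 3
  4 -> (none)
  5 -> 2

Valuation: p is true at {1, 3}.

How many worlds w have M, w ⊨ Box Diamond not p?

3

1: no successors, so Box Diamond not p holds vacuously. ✓
2: no successors, so Box Diamond not p holds vacuously. ✓
3: successors {3}; Diamond not p there: 3:F. ✗
4: no successors, so Box Diamond not p holds vacuously. ✓
5: successors {2}; Diamond not p there: 2:F. ✗
Satisfying worlds: {1, 2, 4}.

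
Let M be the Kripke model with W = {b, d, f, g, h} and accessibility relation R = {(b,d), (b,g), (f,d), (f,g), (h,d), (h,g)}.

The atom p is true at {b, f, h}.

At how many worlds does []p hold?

b: successors {d, g}; p there: d:F, g:F. ✗
d: no successors, so []p holds vacuously. ✓
f: successors {d, g}; p there: d:F, g:F. ✗
g: no successors, so []p holds vacuously. ✓
h: successors {d, g}; p there: d:F, g:F. ✗
Satisfying worlds: {d, g}.

2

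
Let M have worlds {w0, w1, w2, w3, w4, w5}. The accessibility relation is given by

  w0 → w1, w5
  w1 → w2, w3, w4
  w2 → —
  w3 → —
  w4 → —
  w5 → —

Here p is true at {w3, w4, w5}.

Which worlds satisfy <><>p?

w0: successors {w1, w5}; <>p there: w1:T, w5:F. ✓
w1: successors {w2, w3, w4}; <>p there: w2:F, w3:F, w4:F. ✗
w2: no successors, so <><>p fails. ✗
w3: no successors, so <><>p fails. ✗
w4: no successors, so <><>p fails. ✗
w5: no successors, so <><>p fails. ✗

{w0}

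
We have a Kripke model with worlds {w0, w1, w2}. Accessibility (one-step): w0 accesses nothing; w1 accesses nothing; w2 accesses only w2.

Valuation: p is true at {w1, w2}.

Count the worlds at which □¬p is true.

w0: no successors, so □¬p holds vacuously. ✓
w1: no successors, so □¬p holds vacuously. ✓
w2: successors {w2}; ¬p there: w2:F. ✗
Satisfying worlds: {w0, w1}.

2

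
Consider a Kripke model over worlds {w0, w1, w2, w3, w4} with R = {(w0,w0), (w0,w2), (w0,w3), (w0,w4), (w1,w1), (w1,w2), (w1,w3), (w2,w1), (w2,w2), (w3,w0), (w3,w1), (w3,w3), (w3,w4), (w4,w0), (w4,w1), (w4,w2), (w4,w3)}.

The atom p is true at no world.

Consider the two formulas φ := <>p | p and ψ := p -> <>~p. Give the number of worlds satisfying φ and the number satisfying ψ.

For <>p | p:
w0: <>p is F, p is F. ✗
w1: <>p is F, p is F. ✗
w2: <>p is F, p is F. ✗
w3: <>p is F, p is F. ✗
w4: <>p is F, p is F. ✗
— 0 worlds.
For p -> <>~p:
w0: p is F, <>~p is T. ✓
w1: p is F, <>~p is T. ✓
w2: p is F, <>~p is T. ✓
w3: p is F, <>~p is T. ✓
w4: p is F, <>~p is T. ✓
— 5 worlds.

0 and 5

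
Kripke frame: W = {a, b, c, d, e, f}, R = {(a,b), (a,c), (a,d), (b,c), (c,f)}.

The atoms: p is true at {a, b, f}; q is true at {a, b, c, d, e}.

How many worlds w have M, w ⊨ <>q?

2

a: successors {b, c, d}; q there: b:T, c:T, d:T. ✓
b: successors {c}; q there: c:T. ✓
c: successors {f}; q there: f:F. ✗
d: no successors, so <>q fails. ✗
e: no successors, so <>q fails. ✗
f: no successors, so <>q fails. ✗
Satisfying worlds: {a, b}.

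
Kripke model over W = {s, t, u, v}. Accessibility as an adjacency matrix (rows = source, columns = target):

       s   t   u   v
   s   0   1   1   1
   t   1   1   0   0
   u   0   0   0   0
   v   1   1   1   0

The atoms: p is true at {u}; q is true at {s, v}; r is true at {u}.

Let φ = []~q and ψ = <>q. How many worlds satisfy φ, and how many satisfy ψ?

For []~q:
s: successors {t, u, v}; ~q there: t:T, u:T, v:F. ✗
t: successors {s, t}; ~q there: s:F, t:T. ✗
u: no successors, so []~q holds vacuously. ✓
v: successors {s, t, u}; ~q there: s:F, t:T, u:T. ✗
— 1 world.
For <>q:
s: successors {t, u, v}; q there: t:F, u:F, v:T. ✓
t: successors {s, t}; q there: s:T, t:F. ✓
u: no successors, so <>q fails. ✗
v: successors {s, t, u}; q there: s:T, t:F, u:F. ✓
— 3 worlds.

1 and 3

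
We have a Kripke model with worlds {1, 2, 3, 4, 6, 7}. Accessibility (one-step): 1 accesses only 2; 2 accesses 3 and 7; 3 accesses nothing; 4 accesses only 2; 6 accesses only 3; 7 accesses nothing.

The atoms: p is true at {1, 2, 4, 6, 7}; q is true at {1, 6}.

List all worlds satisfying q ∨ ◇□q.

1: q is T, ◇□q is F. ✓
2: q is F, ◇□q is T. ✓
3: q is F, ◇□q is F. ✗
4: q is F, ◇□q is F. ✗
6: q is T, ◇□q is T. ✓
7: q is F, ◇□q is F. ✗

{1, 2, 6}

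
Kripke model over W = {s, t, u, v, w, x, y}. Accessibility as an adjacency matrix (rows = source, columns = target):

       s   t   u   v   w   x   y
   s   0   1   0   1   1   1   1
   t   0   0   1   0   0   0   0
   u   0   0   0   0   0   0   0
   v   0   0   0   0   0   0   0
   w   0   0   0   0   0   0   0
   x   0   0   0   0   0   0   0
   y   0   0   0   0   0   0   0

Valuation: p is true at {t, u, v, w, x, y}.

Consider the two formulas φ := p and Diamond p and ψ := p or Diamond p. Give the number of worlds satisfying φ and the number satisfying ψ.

For p and Diamond p:
s: p is F, Diamond p is T. ✗
t: p is T, Diamond p is T. ✓
u: p is T, Diamond p is F. ✗
v: p is T, Diamond p is F. ✗
w: p is T, Diamond p is F. ✗
x: p is T, Diamond p is F. ✗
y: p is T, Diamond p is F. ✗
— 1 world.
For p or Diamond p:
s: p is F, Diamond p is T. ✓
t: p is T, Diamond p is T. ✓
u: p is T, Diamond p is F. ✓
v: p is T, Diamond p is F. ✓
w: p is T, Diamond p is F. ✓
x: p is T, Diamond p is F. ✓
y: p is T, Diamond p is F. ✓
— 7 worlds.

1 and 7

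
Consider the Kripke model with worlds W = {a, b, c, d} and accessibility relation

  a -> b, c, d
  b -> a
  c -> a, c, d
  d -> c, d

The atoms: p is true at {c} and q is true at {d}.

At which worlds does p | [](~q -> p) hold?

{c, d}

a: p is F, [](~q -> p) is F. ✗
b: p is F, [](~q -> p) is F. ✗
c: p is T, [](~q -> p) is F. ✓
d: p is F, [](~q -> p) is T. ✓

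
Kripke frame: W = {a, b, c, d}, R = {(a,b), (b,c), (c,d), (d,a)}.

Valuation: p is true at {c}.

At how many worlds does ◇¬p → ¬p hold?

3

a: ◇¬p is T, ¬p is T. ✓
b: ◇¬p is F, ¬p is T. ✓
c: ◇¬p is T, ¬p is F. ✗
d: ◇¬p is T, ¬p is T. ✓
Satisfying worlds: {a, b, d}.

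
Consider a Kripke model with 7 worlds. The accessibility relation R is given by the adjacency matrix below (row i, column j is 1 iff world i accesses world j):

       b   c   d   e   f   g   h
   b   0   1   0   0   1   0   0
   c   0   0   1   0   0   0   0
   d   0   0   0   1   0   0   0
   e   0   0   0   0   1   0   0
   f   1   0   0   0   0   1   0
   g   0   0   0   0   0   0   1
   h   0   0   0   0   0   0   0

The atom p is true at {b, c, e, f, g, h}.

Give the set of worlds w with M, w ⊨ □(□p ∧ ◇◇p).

b: successors {c, f}; □p ∧ ◇◇p there: c:F, f:T. ✗
c: successors {d}; □p ∧ ◇◇p there: d:T. ✓
d: successors {e}; □p ∧ ◇◇p there: e:T. ✓
e: successors {f}; □p ∧ ◇◇p there: f:T. ✓
f: successors {b, g}; □p ∧ ◇◇p there: b:T, g:F. ✗
g: successors {h}; □p ∧ ◇◇p there: h:F. ✗
h: no successors, so □(□p ∧ ◇◇p) holds vacuously. ✓

{c, d, e, h}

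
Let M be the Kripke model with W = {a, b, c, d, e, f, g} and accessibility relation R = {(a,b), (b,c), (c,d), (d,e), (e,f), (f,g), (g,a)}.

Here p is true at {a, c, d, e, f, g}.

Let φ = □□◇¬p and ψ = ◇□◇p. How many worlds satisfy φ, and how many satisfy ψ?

1 and 6

For □□◇¬p:
a: successors {b}; □◇¬p there: b:F. ✗
b: successors {c}; □◇¬p there: c:F. ✗
c: successors {d}; □◇¬p there: d:F. ✗
d: successors {e}; □◇¬p there: e:F. ✗
e: successors {f}; □◇¬p there: f:F. ✗
f: successors {g}; □◇¬p there: g:T. ✓
g: successors {a}; □◇¬p there: a:F. ✗
— 1 world.
For ◇□◇p:
a: successors {b}; □◇p there: b:T. ✓
b: successors {c}; □◇p there: c:T. ✓
c: successors {d}; □◇p there: d:T. ✓
d: successors {e}; □◇p there: e:T. ✓
e: successors {f}; □◇p there: f:T. ✓
f: successors {g}; □◇p there: g:F. ✗
g: successors {a}; □◇p there: a:T. ✓
— 6 worlds.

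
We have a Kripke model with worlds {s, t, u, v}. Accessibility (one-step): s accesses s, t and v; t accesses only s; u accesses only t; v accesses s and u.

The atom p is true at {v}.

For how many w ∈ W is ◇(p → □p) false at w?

0

s: successors {s, t, v}; p → □p there: s:T, t:T, v:F. ✓
t: successors {s}; p → □p there: s:T. ✓
u: successors {t}; p → □p there: t:T. ✓
v: successors {s, u}; p → □p there: s:T, u:T. ✓
Satisfying worlds: {s, t, u, v}.
So ◇(p → □p) fails at the other 0 worlds.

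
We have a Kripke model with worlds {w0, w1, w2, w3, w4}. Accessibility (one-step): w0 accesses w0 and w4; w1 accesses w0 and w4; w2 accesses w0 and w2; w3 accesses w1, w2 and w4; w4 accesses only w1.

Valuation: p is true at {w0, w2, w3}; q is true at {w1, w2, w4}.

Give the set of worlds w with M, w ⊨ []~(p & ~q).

{w3, w4}

w0: successors {w0, w4}; ~(p & ~q) there: w0:F, w4:T. ✗
w1: successors {w0, w4}; ~(p & ~q) there: w0:F, w4:T. ✗
w2: successors {w0, w2}; ~(p & ~q) there: w0:F, w2:T. ✗
w3: successors {w1, w2, w4}; ~(p & ~q) there: w1:T, w2:T, w4:T. ✓
w4: successors {w1}; ~(p & ~q) there: w1:T. ✓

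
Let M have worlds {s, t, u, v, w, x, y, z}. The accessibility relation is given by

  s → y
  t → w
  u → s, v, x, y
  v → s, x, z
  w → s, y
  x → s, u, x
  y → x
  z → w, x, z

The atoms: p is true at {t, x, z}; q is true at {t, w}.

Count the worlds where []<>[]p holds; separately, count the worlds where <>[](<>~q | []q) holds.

For []<>[]p:
s: successors {y}; <>[]p there: y:F. ✗
t: successors {w}; <>[]p there: w:T. ✓
u: successors {s, v, x, y}; <>[]p there: s:T, v:F, x:F, y:F. ✗
v: successors {s, x, z}; <>[]p there: s:T, x:F, z:F. ✗
w: successors {s, y}; <>[]p there: s:T, y:F. ✗
x: successors {s, u, x}; <>[]p there: s:T, u:T, x:F. ✗
y: successors {x}; <>[]p there: x:F. ✗
z: successors {w, x, z}; <>[]p there: w:T, x:F, z:F. ✗
— 1 world.
For <>[](<>~q | []q):
s: successors {y}; [](<>~q | []q) there: y:T. ✓
t: successors {w}; [](<>~q | []q) there: w:T. ✓
u: successors {s, v, x, y}; [](<>~q | []q) there: s:T, v:T, x:T, y:T. ✓
v: successors {s, x, z}; [](<>~q | []q) there: s:T, x:T, z:T. ✓
w: successors {s, y}; [](<>~q | []q) there: s:T, y:T. ✓
x: successors {s, u, x}; [](<>~q | []q) there: s:T, u:T, x:T. ✓
y: successors {x}; [](<>~q | []q) there: x:T. ✓
z: successors {w, x, z}; [](<>~q | []q) there: w:T, x:T, z:T. ✓
— 8 worlds.

1 and 8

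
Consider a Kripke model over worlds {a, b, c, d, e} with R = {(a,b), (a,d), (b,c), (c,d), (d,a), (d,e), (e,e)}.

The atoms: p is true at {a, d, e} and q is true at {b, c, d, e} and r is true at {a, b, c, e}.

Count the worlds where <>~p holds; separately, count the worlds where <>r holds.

For <>~p:
a: successors {b, d}; ~p there: b:T, d:F. ✓
b: successors {c}; ~p there: c:T. ✓
c: successors {d}; ~p there: d:F. ✗
d: successors {a, e}; ~p there: a:F, e:F. ✗
e: successors {e}; ~p there: e:F. ✗
— 2 worlds.
For <>r:
a: successors {b, d}; r there: b:T, d:F. ✓
b: successors {c}; r there: c:T. ✓
c: successors {d}; r there: d:F. ✗
d: successors {a, e}; r there: a:T, e:T. ✓
e: successors {e}; r there: e:T. ✓
— 4 worlds.

2 and 4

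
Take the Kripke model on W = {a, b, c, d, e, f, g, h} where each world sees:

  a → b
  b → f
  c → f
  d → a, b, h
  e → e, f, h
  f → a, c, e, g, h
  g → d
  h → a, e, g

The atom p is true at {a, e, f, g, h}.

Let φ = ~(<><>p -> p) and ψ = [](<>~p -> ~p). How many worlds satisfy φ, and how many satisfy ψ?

For ~(<><>p -> p):
a: <><>p -> p is T. ✗
b: <><>p -> p is F. ✓
c: <><>p -> p is F. ✓
d: <><>p -> p is F. ✓
e: <><>p -> p is T. ✗
f: <><>p -> p is T. ✗
g: <><>p -> p is T. ✗
h: <><>p -> p is T. ✗
— 3 worlds.
For [](<>~p -> ~p):
a: successors {b}; <>~p -> ~p there: b:T. ✓
b: successors {f}; <>~p -> ~p there: f:F. ✗
c: successors {f}; <>~p -> ~p there: f:F. ✗
d: successors {a, b, h}; <>~p -> ~p there: a:F, b:T, h:T. ✗
e: successors {e, f, h}; <>~p -> ~p there: e:T, f:F, h:T. ✗
f: successors {a, c, e, g, h}; <>~p -> ~p there: a:F, c:T, e:T, g:F, h:T. ✗
g: successors {d}; <>~p -> ~p there: d:T. ✓
h: successors {a, e, g}; <>~p -> ~p there: a:F, e:T, g:F. ✗
— 2 worlds.

3 and 2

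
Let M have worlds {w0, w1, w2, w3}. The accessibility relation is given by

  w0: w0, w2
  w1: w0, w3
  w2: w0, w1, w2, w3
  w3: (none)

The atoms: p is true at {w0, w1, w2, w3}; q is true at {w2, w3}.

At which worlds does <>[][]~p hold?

w0: successors {w0, w2}; [][]~p there: w0:F, w2:F. ✗
w1: successors {w0, w3}; [][]~p there: w0:F, w3:T. ✓
w2: successors {w0, w1, w2, w3}; [][]~p there: w0:F, w1:F, w2:F, w3:T. ✓
w3: no successors, so <>[][]~p fails. ✗

{w1, w2}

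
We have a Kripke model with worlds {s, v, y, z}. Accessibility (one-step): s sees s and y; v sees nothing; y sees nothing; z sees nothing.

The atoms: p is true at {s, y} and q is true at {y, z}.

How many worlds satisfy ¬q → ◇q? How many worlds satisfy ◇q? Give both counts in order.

For ¬q → ◇q:
s: ¬q is T, ◇q is T. ✓
v: ¬q is T, ◇q is F. ✗
y: ¬q is F, ◇q is F. ✓
z: ¬q is F, ◇q is F. ✓
— 3 worlds.
For ◇q:
s: successors {s, y}; q there: s:F, y:T. ✓
v: no successors, so ◇q fails. ✗
y: no successors, so ◇q fails. ✗
z: no successors, so ◇q fails. ✗
— 1 world.

3 and 1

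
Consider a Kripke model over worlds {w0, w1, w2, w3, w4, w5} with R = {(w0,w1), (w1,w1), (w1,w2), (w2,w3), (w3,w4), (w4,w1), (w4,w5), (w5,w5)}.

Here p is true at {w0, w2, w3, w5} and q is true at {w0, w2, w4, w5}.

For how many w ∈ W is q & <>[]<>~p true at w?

1

w0: q is T, <>[]<>~p is F. ✗
w1: q is F, <>[]<>~p is T. ✗
w2: q is T, <>[]<>~p is T. ✓
w3: q is F, <>[]<>~p is F. ✗
w4: q is T, <>[]<>~p is F. ✗
w5: q is T, <>[]<>~p is F. ✗
Satisfying worlds: {w2}.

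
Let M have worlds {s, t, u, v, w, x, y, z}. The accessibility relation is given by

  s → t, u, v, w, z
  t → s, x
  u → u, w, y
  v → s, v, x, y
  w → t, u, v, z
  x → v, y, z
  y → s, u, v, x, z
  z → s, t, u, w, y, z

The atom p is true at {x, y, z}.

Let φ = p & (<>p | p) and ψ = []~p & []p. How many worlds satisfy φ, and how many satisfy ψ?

3 and 0

For p & (<>p | p):
s: p is F, <>p | p is T. ✗
t: p is F, <>p | p is T. ✗
u: p is F, <>p | p is T. ✗
v: p is F, <>p | p is T. ✗
w: p is F, <>p | p is T. ✗
x: p is T, <>p | p is T. ✓
y: p is T, <>p | p is T. ✓
z: p is T, <>p | p is T. ✓
— 3 worlds.
For []~p & []p:
s: []~p is F, []p is F. ✗
t: []~p is F, []p is F. ✗
u: []~p is F, []p is F. ✗
v: []~p is F, []p is F. ✗
w: []~p is F, []p is F. ✗
x: []~p is F, []p is F. ✗
y: []~p is F, []p is F. ✗
z: []~p is F, []p is F. ✗
— 0 worlds.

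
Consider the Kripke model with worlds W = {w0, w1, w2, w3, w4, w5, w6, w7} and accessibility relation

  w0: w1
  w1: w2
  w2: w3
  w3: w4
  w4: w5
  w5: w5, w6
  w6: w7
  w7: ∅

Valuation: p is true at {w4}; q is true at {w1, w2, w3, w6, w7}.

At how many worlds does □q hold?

w0: successors {w1}; q there: w1:T. ✓
w1: successors {w2}; q there: w2:T. ✓
w2: successors {w3}; q there: w3:T. ✓
w3: successors {w4}; q there: w4:F. ✗
w4: successors {w5}; q there: w5:F. ✗
w5: successors {w5, w6}; q there: w5:F, w6:T. ✗
w6: successors {w7}; q there: w7:T. ✓
w7: no successors, so □q holds vacuously. ✓
Satisfying worlds: {w0, w1, w2, w6, w7}.

5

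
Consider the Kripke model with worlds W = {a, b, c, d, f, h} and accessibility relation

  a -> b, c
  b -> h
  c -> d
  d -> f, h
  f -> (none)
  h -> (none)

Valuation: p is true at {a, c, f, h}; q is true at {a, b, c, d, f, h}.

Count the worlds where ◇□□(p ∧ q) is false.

2

a: successors {b, c}; □□(p ∧ q) there: b:T, c:T. ✓
b: successors {h}; □□(p ∧ q) there: h:T. ✓
c: successors {d}; □□(p ∧ q) there: d:T. ✓
d: successors {f, h}; □□(p ∧ q) there: f:T, h:T. ✓
f: no successors, so ◇□□(p ∧ q) fails. ✗
h: no successors, so ◇□□(p ∧ q) fails. ✗
Satisfying worlds: {a, b, c, d}.
So ◇□□(p ∧ q) fails at the other 2 worlds.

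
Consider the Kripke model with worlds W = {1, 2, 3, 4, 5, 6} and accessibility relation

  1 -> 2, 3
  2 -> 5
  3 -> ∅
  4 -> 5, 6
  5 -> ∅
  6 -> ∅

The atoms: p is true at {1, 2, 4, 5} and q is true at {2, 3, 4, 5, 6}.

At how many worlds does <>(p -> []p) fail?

1: successors {2, 3}; p -> []p there: 2:T, 3:T. ✓
2: successors {5}; p -> []p there: 5:T. ✓
3: no successors, so <>(p -> []p) fails. ✗
4: successors {5, 6}; p -> []p there: 5:T, 6:T. ✓
5: no successors, so <>(p -> []p) fails. ✗
6: no successors, so <>(p -> []p) fails. ✗
Satisfying worlds: {1, 2, 4}.
So <>(p -> []p) fails at the other 3 worlds.

3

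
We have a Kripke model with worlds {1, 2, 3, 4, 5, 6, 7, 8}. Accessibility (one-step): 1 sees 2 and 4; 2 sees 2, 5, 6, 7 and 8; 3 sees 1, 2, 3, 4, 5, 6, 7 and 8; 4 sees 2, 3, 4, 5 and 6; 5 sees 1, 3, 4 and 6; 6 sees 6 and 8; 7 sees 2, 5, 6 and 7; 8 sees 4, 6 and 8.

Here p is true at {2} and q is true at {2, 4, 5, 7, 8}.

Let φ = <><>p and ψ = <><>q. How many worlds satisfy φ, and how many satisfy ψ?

For <><>p:
1: successors {2, 4}; <>p there: 2:T, 4:T. ✓
2: successors {2, 5, 6, 7, 8}; <>p there: 2:T, 5:F, 6:F, 7:T, 8:F. ✓
3: successors {1, 2, 3, 4, 5, 6, 7, 8}; <>p there: 1:T, 2:T, 3:T, 4:T, 5:F, 6:F, 7:T, 8:F. ✓
4: successors {2, 3, 4, 5, 6}; <>p there: 2:T, 3:T, 4:T, 5:F, 6:F. ✓
5: successors {1, 3, 4, 6}; <>p there: 1:T, 3:T, 4:T, 6:F. ✓
6: successors {6, 8}; <>p there: 6:F, 8:F. ✗
7: successors {2, 5, 6, 7}; <>p there: 2:T, 5:F, 6:F, 7:T. ✓
8: successors {4, 6, 8}; <>p there: 4:T, 6:F, 8:F. ✓
— 7 worlds.
For <><>q:
1: successors {2, 4}; <>q there: 2:T, 4:T. ✓
2: successors {2, 5, 6, 7, 8}; <>q there: 2:T, 5:T, 6:T, 7:T, 8:T. ✓
3: successors {1, 2, 3, 4, 5, 6, 7, 8}; <>q there: 1:T, 2:T, 3:T, 4:T, 5:T, 6:T, 7:T, 8:T. ✓
4: successors {2, 3, 4, 5, 6}; <>q there: 2:T, 3:T, 4:T, 5:T, 6:T. ✓
5: successors {1, 3, 4, 6}; <>q there: 1:T, 3:T, 4:T, 6:T. ✓
6: successors {6, 8}; <>q there: 6:T, 8:T. ✓
7: successors {2, 5, 6, 7}; <>q there: 2:T, 5:T, 6:T, 7:T. ✓
8: successors {4, 6, 8}; <>q there: 4:T, 6:T, 8:T. ✓
— 8 worlds.

7 and 8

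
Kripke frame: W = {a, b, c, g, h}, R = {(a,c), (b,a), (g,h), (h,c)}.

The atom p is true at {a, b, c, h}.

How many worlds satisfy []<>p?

3

a: successors {c}; <>p there: c:F. ✗
b: successors {a}; <>p there: a:T. ✓
c: no successors, so []<>p holds vacuously. ✓
g: successors {h}; <>p there: h:T. ✓
h: successors {c}; <>p there: c:F. ✗
Satisfying worlds: {b, c, g}.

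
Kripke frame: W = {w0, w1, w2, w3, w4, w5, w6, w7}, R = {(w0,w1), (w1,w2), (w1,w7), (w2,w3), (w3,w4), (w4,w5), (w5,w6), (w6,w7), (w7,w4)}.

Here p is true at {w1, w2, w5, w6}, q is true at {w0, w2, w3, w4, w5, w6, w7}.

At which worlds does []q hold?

w0: successors {w1}; q there: w1:F. ✗
w1: successors {w2, w7}; q there: w2:T, w7:T. ✓
w2: successors {w3}; q there: w3:T. ✓
w3: successors {w4}; q there: w4:T. ✓
w4: successors {w5}; q there: w5:T. ✓
w5: successors {w6}; q there: w6:T. ✓
w6: successors {w7}; q there: w7:T. ✓
w7: successors {w4}; q there: w4:T. ✓

{w1, w2, w3, w4, w5, w6, w7}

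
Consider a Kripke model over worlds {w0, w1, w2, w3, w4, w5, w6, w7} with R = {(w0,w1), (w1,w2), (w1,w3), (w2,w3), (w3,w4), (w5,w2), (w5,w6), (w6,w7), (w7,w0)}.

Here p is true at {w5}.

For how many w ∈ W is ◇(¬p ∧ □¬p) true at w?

7

w0: successors {w1}; ¬p ∧ □¬p there: w1:T. ✓
w1: successors {w2, w3}; ¬p ∧ □¬p there: w2:T, w3:T. ✓
w2: successors {w3}; ¬p ∧ □¬p there: w3:T. ✓
w3: successors {w4}; ¬p ∧ □¬p there: w4:T. ✓
w4: no successors, so ◇(¬p ∧ □¬p) fails. ✗
w5: successors {w2, w6}; ¬p ∧ □¬p there: w2:T, w6:T. ✓
w6: successors {w7}; ¬p ∧ □¬p there: w7:T. ✓
w7: successors {w0}; ¬p ∧ □¬p there: w0:T. ✓
Satisfying worlds: {w0, w1, w2, w3, w5, w6, w7}.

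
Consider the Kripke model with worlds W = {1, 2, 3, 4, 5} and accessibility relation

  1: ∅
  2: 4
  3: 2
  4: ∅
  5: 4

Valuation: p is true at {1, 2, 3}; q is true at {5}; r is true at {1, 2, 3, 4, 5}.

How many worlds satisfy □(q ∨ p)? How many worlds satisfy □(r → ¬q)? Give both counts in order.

For □(q ∨ p):
1: no successors, so □(q ∨ p) holds vacuously. ✓
2: successors {4}; q ∨ p there: 4:F. ✗
3: successors {2}; q ∨ p there: 2:T. ✓
4: no successors, so □(q ∨ p) holds vacuously. ✓
5: successors {4}; q ∨ p there: 4:F. ✗
— 3 worlds.
For □(r → ¬q):
1: no successors, so □(r → ¬q) holds vacuously. ✓
2: successors {4}; r → ¬q there: 4:T. ✓
3: successors {2}; r → ¬q there: 2:T. ✓
4: no successors, so □(r → ¬q) holds vacuously. ✓
5: successors {4}; r → ¬q there: 4:T. ✓
— 5 worlds.

3 and 5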